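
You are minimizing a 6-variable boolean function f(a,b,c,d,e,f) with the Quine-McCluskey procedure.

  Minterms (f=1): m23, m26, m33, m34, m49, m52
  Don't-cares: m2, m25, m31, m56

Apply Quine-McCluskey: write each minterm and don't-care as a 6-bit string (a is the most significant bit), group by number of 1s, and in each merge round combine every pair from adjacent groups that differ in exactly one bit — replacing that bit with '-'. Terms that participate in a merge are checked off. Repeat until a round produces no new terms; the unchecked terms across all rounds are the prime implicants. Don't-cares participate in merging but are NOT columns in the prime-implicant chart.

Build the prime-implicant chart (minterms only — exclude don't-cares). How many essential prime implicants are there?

5

[col 0] 000010*, 010111*, 011001, 011010, 011111*, 100001*, 100010*, 110001*, 110100, 111000
[col 1] -00010, 01-111, 1-0001
Prime implicants: -00010, 01-111, 011001, 011010, 1-0001, 110100, 111000
PI chart (minterm → PIs covering it):
  23 | 01-111  (sole → essential)
  26 | 011010  (sole → essential)
  33 | 1-0001  (sole → essential)
  34 | -00010  (sole → essential)
  49 | 1-0001  (sole → essential)
  52 | 110100  (sole → essential)
Essential prime implicants: -00010, 01-111, 011010, 1-0001, 110100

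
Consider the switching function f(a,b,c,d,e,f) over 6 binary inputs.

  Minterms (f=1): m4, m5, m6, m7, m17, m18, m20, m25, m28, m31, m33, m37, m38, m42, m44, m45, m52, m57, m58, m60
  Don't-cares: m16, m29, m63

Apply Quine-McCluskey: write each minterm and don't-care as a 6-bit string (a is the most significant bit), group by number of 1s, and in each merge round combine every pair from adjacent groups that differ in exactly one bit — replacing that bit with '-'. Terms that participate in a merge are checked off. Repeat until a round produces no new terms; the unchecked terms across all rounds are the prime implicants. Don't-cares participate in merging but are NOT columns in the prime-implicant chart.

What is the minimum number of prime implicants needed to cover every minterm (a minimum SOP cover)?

Round 0: 000100✓ 000101✓ 000110✓ 000111✓ 010000✓ 010001✓ 010010✓ 010100✓ 011001✓ 011100✓ 011101✓ 011111✓ 100001✓ 100101✓ 100110✓ 101010✓ 101100✓ 101101✓ 110100✓ 111001✓ 111010✓ 111100✓ 111111✓
Round 1: -00101 -00110 -10100✓ -11001 -11100✓ -11111 0-0100 0001-0✓ 0001-1✓ 00010-✓ 00011-✓ 01-001 01-100✓ 010-00 0100-0 01000- 011-01 0111-1 01110- 1-1010 1-1100 10-101 100-01 10110- 11-100✓
Round 2: -1-100 0001--
PIs = {-00101, -00110, -1-100, -11001, -11111, 0-0100, 0001--, 01-001, 010-00, 0100-0, 01000-, 011-01, 0111-1, 01110-, 1-1010, 1-1100, 10-101, 100-01, 10110-}
Coverage chart:
  m4: 0-0100,0001--
  m5: -00101,0001--
  m6: -00110,0001--
  m7: 0001-- ←essential
  m17: 01-001,01000-
  m18: 0100-0 ←essential
  m20: -1-100,0-0100,010-00
  m25: -11001,01-001,011-01
  m28: -1-100,01110-
  m31: -11111,0111-1
  m33: 100-01 ←essential
  m37: -00101,10-101,100-01
  m38: -00110 ←essential
  m42: 1-1010 ←essential
  m44: 1-1100,10110-
  m45: 10-101,10110-
  m52: -1-100 ←essential
  m57: -11001 ←essential
  m58: 1-1010 ←essential
  m60: -1-100,1-1100
Essential: -00110, -1-100, -11001, 0001--, 0100-0, 1-1010, 100-01
Petrick residual → -11111, 01-001, 10110-
Min cover (10 terms): b'c'def' + bde'f' + bcd'e'f + bcdef + a'b'c'd + a'bd'e'f + a'bc'd'f' + acd'ef' + ab'c'e'f + ab'cde'

10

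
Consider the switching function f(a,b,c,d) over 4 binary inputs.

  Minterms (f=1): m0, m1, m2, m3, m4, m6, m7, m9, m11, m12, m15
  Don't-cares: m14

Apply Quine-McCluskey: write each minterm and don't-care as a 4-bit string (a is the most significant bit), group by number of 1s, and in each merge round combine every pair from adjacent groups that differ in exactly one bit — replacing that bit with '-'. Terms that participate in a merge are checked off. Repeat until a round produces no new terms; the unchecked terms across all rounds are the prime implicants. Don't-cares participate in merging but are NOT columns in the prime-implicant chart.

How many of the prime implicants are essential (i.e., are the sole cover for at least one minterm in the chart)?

size-2^0 implicants → 0000(✓)  0001(✓)  0010(✓)  0011(✓)  0100(✓)  0110(✓)  0111(✓)  1001(✓)  1011(✓)  1100(✓)  1110(✓)  1111(✓)
size-2^1 implicants → -001(✓)  -011(✓)  -100(✓)  -110(✓)  -111(✓)  0-00(✓)  0-10(✓)  0-11(✓)  00-0(✓)  00-1(✓)  000-(✓)  001-(✓)  01-0(✓)  011-(✓)  1-11(✓)  10-1(✓)  11-0(✓)  111-(✓)
size-2^2 implicants → --11  -0-1  -1-0  -11-  0--0  0-1-  00--
Unchecked terms (primes): --11, -0-1, -1-0, -11-, 0--0, 0-1-, 00--
Minterm coverage:
  m0 ⊆ 0--0,00--
  m1 ⊆ -0-1,00--
  m2 ⊆ 0--0,0-1-,00--
  m3 ⊆ --11,-0-1,0-1-,00--
  m4 ⊆ -1-0,0--0
  m6 ⊆ -1-0,-11-,0--0,0-1-
  m7 ⊆ --11,-11-,0-1-
  m9 ⊆ -0-1 [E]
  m11 ⊆ --11,-0-1
  m12 ⊆ -1-0 [E]
  m15 ⊆ --11,-11-
E = {-0-1, -1-0}

2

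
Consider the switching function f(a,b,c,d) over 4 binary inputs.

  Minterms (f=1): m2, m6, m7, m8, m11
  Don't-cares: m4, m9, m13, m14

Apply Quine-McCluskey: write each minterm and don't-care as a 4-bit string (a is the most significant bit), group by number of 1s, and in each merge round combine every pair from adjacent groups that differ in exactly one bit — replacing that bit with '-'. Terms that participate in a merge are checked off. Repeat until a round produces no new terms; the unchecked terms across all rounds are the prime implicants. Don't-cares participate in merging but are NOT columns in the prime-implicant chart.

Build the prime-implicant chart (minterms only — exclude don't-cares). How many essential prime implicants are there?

Round 0: 0010✓ 0100✓ 0110✓ 0111✓ 1000✓ 1001✓ 1011✓ 1101✓ 1110✓
Round 1: -110 0-10 01-0 011- 1-01 10-1 100-
PIs = {-110, 0-10, 01-0, 011-, 1-01, 10-1, 100-}
Coverage chart:
  m2: 0-10 ←essential
  m6: -110,0-10,01-0,011-
  m7: 011- ←essential
  m8: 100- ←essential
  m11: 10-1 ←essential
Essential: 0-10, 011-, 10-1, 100-

4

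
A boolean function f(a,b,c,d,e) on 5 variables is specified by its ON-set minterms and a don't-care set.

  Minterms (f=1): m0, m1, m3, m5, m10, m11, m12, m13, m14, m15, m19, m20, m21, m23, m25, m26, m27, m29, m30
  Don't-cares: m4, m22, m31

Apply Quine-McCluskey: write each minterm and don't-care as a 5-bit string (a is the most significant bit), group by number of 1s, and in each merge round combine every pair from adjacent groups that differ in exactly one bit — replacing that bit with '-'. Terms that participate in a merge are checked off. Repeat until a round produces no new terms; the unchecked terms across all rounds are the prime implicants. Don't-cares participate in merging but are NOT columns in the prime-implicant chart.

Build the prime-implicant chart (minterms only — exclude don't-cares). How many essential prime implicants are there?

Round 0: 00000✓ 00001✓ 00011✓ 00100✓ 00101✓ 01010✓ 01011✓ 01100✓ 01101✓ 01110✓ 01111✓ 10011✓ 10100✓ 10101✓ 10110✓ 10111✓ 11001✓ 11010✓ 11011✓ 11101✓ 11110✓ 11111✓
Round 1: -0011✓ -0100✓ -0101✓ -1010✓ -1011✓ -1101✓ -1110✓ -1111✓ 0-011✓ 0-100✓ 0-101✓ 00-00✓ 00-01✓ 000-1 0000-✓ 0010-✓ 01-10✓ 01-11✓ 0101-✓ 011-0✓ 011-1✓ 0110-✓ 0111-✓ 1-011✓ 1-101✓ 1-110✓ 1-111✓ 10-11✓ 101-0✓ 101-1✓ 1010-✓ 1011-✓ 11-01✓ 11-10✓ 11-11✓ 110-1✓ 1101-✓ 111-1✓ 1111-✓
Round 2: --011 --101 -010- -1-10✓ -1-11✓ -101-✓ -11-1 -111-✓ 0-10- 00-0- 01-1-✓ 011-- 1--11 1-1-1 1-11- 101-- 11--1 11-1-✓
Round 3: -1-1-
PIs = {--011, --101, -010-, -1-1-, -11-1, 0-10-, 00-0-, 000-1, 011--, 1--11, 1-1-1, 1-11-, 101--, 11--1}
Coverage chart:
  m0: 00-0- ←essential
  m1: 00-0-,000-1
  m3: --011,000-1
  m5: --101,-010-,0-10-,00-0-
  m10: -1-1- ←essential
  m11: --011,-1-1-
  m12: 0-10-,011--
  m13: --101,-11-1,0-10-,011--
  m14: -1-1-,011--
  m15: -1-1-,-11-1,011--
  m19: --011,1--11
  m20: -010-,101--
  m21: --101,-010-,1-1-1,101--
  m23: 1--11,1-1-1,1-11-,101--
  m25: 11--1 ←essential
  m26: -1-1- ←essential
  m27: --011,-1-1-,1--11,11--1
  m29: --101,-11-1,1-1-1,11--1
  m30: -1-1-,1-11-
Essential: -1-1-, 00-0-, 11--1

3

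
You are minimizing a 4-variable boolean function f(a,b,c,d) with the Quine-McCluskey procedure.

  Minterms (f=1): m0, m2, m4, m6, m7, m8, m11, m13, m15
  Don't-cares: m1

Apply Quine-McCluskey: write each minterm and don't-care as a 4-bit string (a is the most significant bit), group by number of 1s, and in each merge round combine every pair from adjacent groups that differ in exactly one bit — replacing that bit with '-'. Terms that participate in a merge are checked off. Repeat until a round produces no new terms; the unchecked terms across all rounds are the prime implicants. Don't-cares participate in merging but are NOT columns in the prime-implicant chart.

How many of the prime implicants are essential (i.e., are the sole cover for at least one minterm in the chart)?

Round 0: 0000✓ 0001✓ 0010✓ 0100✓ 0110✓ 0111✓ 1000✓ 1011✓ 1101✓ 1111✓
Round 1: -000 -111 0-00✓ 0-10✓ 00-0✓ 000- 01-0✓ 011- 1-11 11-1
Round 2: 0--0
PIs = {-000, -111, 0--0, 000-, 011-, 1-11, 11-1}
Coverage chart:
  m0: -000,0--0,000-
  m2: 0--0 ←essential
  m4: 0--0 ←essential
  m6: 0--0,011-
  m7: -111,011-
  m8: -000 ←essential
  m11: 1-11 ←essential
  m13: 11-1 ←essential
  m15: -111,1-11,11-1
Essential: -000, 0--0, 1-11, 11-1

4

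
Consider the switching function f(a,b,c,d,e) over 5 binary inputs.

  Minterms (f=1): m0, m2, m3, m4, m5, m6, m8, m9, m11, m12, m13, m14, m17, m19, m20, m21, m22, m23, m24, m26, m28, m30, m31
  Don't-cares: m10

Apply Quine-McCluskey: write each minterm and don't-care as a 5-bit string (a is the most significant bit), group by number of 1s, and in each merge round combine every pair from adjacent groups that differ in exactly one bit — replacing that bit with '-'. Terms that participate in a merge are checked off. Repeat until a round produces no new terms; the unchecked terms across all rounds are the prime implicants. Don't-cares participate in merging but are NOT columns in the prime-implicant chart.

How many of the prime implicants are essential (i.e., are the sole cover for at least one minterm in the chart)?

size-2^0 implicants → 00000(✓)  00010(✓)  00011(✓)  00100(✓)  00101(✓)  00110(✓)  01000(✓)  01001(✓)  01010(✓)  01011(✓)  01100(✓)  01101(✓)  01110(✓)  10001(✓)  10011(✓)  10100(✓)  10101(✓)  10110(✓)  10111(✓)  11000(✓)  11010(✓)  11100(✓)  11110(✓)  11111(✓)
size-2^1 implicants → -0011  -0100(✓)  -0101(✓)  -0110(✓)  -1000(✓)  -1010(✓)  -1100(✓)  -1110(✓)  0-000(✓)  0-010(✓)  0-011(✓)  0-100(✓)  0-101(✓)  0-110(✓)  00-00(✓)  00-10(✓)  000-0(✓)  0001-(✓)  001-0(✓)  0010-(✓)  01-00(✓)  01-01(✓)  01-10(✓)  010-0(✓)  010-1(✓)  0100-(✓)  0101-(✓)  011-0(✓)  0110-(✓)  1-100(✓)  1-110(✓)  1-111(✓)  10-01(✓)  10-11(✓)  100-1(✓)  101-0(✓)  101-1(✓)  1010-(✓)  1011-(✓)  11-00(✓)  11-10(✓)  110-0(✓)  111-0(✓)  1111-(✓)
size-2^2 implicants → --100(✓)  --110(✓)  -01-0(✓)  -010-  -1-00(✓)  -1-10(✓)  -10-0(✓)  -11-0(✓)  0--00(✓)  0--10(✓)  0-0-0(✓)  0-01-  0-1-0(✓)  0-10-  00--0(✓)  01--0(✓)  01-0-  010--  1-1-0(✓)  1-11-  10--1  101--  11--0(✓)
size-2^3 implicants → --1-0  -1--0  0---0
Unchecked terms (primes): --1-0, -0011, -010-, -1--0, 0---0, 0-01-, 0-10-, 01-0-, 010--, 1-11-, 10--1, 101--
Minterm coverage:
  m0 ⊆ 0---0 [E]
  m2 ⊆ 0---0,0-01-
  m3 ⊆ -0011,0-01-
  m4 ⊆ --1-0,-010-,0---0,0-10-
  m5 ⊆ -010-,0-10-
  m6 ⊆ --1-0,0---0
  m8 ⊆ -1--0,0---0,01-0-,010--
  m9 ⊆ 01-0-,010--
  m11 ⊆ 0-01-,010--
  m12 ⊆ --1-0,-1--0,0---0,0-10-,01-0-
  m13 ⊆ 0-10-,01-0-
  m14 ⊆ --1-0,-1--0,0---0
  m17 ⊆ 10--1 [E]
  m19 ⊆ -0011,10--1
  m20 ⊆ --1-0,-010-,101--
  m21 ⊆ -010-,10--1,101--
  m22 ⊆ --1-0,1-11-,101--
  m23 ⊆ 1-11-,10--1,101--
  m24 ⊆ -1--0 [E]
  m26 ⊆ -1--0 [E]
  m28 ⊆ --1-0,-1--0
  m30 ⊆ --1-0,-1--0,1-11-
  m31 ⊆ 1-11- [E]
E = {-1--0, 0---0, 1-11-, 10--1}

4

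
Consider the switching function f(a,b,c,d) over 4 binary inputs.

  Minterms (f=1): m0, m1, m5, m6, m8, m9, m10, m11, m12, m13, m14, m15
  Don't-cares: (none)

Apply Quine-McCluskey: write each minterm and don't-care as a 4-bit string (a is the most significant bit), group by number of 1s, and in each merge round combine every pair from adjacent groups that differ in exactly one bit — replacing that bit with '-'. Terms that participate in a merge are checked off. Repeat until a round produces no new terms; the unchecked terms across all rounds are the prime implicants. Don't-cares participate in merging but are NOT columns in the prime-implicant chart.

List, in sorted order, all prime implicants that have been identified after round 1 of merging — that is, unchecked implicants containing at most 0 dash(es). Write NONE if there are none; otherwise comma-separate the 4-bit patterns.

size-2^0 implicants → 0000(✓)  0001(✓)  0101(✓)  0110(✓)  1000(✓)  1001(✓)  1010(✓)  1011(✓)  1100(✓)  1101(✓)  1110(✓)  1111(✓)
size-2^1 implicants → -000(✓)  -001(✓)  -101(✓)  -110  0-01(✓)  000-(✓)  1-00(✓)  1-01(✓)  1-10(✓)  1-11(✓)  10-0(✓)  10-1(✓)  100-(✓)  101-(✓)  11-0(✓)  11-1(✓)  110-(✓)  111-(✓)
size-2^2 implicants → --01  -00-  1--0(✓)  1--1(✓)  1-0-(✓)  1-1-(✓)  10--(✓)  11--(✓)
size-2^3 implicants → 1---
Unchecked terms (primes): --01, -00-, -110, 1---

NONE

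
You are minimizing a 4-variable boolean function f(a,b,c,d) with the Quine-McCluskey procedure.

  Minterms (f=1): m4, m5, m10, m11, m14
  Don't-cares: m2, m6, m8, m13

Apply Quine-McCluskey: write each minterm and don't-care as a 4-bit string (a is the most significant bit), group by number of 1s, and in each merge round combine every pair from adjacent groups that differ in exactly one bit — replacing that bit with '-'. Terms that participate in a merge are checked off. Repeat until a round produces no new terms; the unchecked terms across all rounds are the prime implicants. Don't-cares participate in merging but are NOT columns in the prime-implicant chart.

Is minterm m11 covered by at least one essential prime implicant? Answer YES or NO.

YES

Round 0: 0010✓ 0100✓ 0101✓ 0110✓ 1000✓ 1010✓ 1011✓ 1101✓ 1110✓
Round 1: -010✓ -101 -110✓ 0-10✓ 01-0 010- 1-10✓ 10-0 101-
Round 2: --10
PIs = {--10, -101, 01-0, 010-, 10-0, 101-}
Coverage chart:
  m4: 01-0,010-
  m5: -101,010-
  m10: --10,10-0,101-
  m11: 101- ←essential
  m14: --10 ←essential
Essential: --10, 101-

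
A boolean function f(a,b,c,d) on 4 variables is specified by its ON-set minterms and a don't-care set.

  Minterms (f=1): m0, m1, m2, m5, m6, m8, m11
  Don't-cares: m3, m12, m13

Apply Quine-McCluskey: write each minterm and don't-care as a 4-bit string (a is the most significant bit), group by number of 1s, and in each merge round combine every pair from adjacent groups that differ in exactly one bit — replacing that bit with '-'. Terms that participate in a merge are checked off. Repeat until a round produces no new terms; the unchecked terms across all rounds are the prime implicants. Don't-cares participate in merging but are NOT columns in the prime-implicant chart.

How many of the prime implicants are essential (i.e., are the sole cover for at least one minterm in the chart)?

2

[col 0] 0000*, 0001*, 0010*, 0011*, 0101*, 0110*, 1000*, 1011*, 1100*, 1101*
[col 1] -000, -011, -101, 0-01, 0-10, 00-0*, 00-1*, 000-*, 001-*, 1-00, 110-
[col 2] 00--
Prime implicants: -000, -011, -101, 0-01, 0-10, 00--, 1-00, 110-
PI chart (minterm → PIs covering it):
  0 | -000,00--
  1 | 0-01,00--
  2 | 0-10,00--
  5 | -101,0-01
  6 | 0-10  (sole → essential)
  8 | -000,1-00
  11 | -011  (sole → essential)
Essential prime implicants: -011, 0-10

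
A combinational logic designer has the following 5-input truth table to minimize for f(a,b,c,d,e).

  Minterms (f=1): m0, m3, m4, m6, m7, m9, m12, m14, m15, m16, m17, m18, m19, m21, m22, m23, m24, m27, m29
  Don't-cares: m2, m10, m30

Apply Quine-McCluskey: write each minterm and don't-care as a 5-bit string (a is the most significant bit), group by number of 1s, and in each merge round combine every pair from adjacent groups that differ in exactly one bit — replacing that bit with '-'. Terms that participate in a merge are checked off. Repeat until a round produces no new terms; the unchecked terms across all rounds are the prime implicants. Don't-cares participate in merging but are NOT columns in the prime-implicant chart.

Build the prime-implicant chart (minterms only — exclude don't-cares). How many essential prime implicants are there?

7

size-2^0 implicants → 00000(✓)  00010(✓)  00011(✓)  00100(✓)  00110(✓)  00111(✓)  01001  01010(✓)  01100(✓)  01110(✓)  01111(✓)  10000(✓)  10001(✓)  10010(✓)  10011(✓)  10101(✓)  10110(✓)  10111(✓)  11000(✓)  11011(✓)  11101(✓)  11110(✓)
size-2^1 implicants → -0000(✓)  -0010(✓)  -0011(✓)  -0110(✓)  -0111(✓)  -1110(✓)  0-010(✓)  0-100(✓)  0-110(✓)  0-111(✓)  00-00(✓)  00-10(✓)  00-11(✓)  000-0(✓)  0001-(✓)  001-0(✓)  0011-(✓)  01-10(✓)  011-0(✓)  0111-(✓)  1-000  1-011  1-101  1-110(✓)  10-01(✓)  10-10(✓)  10-11(✓)  100-0(✓)  100-1(✓)  1000-(✓)  1001-(✓)  101-1(✓)  1011-(✓)
size-2^2 implicants → --110  -0-10(✓)  -0-11(✓)  -00-0  -001-(✓)  -011-(✓)  0--10  0-1-0  0-11-  00--0  00-1-(✓)  10--1  10-1-(✓)  100--
size-2^3 implicants → -0-1-
Unchecked terms (primes): --110, -0-1-, -00-0, 0--10, 0-1-0, 0-11-, 00--0, 01001, 1-000, 1-011, 1-101, 10--1, 100--
Minterm coverage:
  m0 ⊆ -00-0,00--0
  m3 ⊆ -0-1- [E]
  m4 ⊆ 0-1-0,00--0
  m6 ⊆ --110,-0-1-,0--10,0-1-0,0-11-,00--0
  m7 ⊆ -0-1-,0-11-
  m9 ⊆ 01001 [E]
  m12 ⊆ 0-1-0 [E]
  m14 ⊆ --110,0--10,0-1-0,0-11-
  m15 ⊆ 0-11- [E]
  m16 ⊆ -00-0,1-000,100--
  m17 ⊆ 10--1,100--
  m18 ⊆ -0-1-,-00-0,100--
  m19 ⊆ -0-1-,1-011,10--1,100--
  m21 ⊆ 1-101,10--1
  m22 ⊆ --110,-0-1-
  m23 ⊆ -0-1-,10--1
  m24 ⊆ 1-000 [E]
  m27 ⊆ 1-011 [E]
  m29 ⊆ 1-101 [E]
E = {-0-1-, 0-1-0, 0-11-, 01001, 1-000, 1-011, 1-101}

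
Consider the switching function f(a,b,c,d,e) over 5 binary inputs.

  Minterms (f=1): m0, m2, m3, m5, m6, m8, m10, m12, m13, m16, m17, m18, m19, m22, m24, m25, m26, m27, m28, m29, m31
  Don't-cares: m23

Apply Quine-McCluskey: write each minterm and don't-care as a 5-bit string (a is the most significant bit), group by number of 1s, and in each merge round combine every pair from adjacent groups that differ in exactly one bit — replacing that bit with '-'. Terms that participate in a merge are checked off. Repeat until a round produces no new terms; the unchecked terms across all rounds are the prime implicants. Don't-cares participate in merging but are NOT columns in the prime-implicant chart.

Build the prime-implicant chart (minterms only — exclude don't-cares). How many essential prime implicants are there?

[col 0] 00000*, 00010*, 00011*, 00101*, 00110*, 01000*, 01010*, 01100*, 01101*, 10000*, 10001*, 10010*, 10011*, 10110*, 10111*, 11000*, 11001*, 11010*, 11011*, 11100*, 11101*, 11111*
[col 1] -0000*, -0010*, -0011*, -0110*, -1000*, -1010*, -1100*, -1101*, 0-000*, 0-010*, 0-101, 00-10*, 000-0*, 0001-*, 01-00*, 010-0*, 0110-*, 1-000*, 1-001*, 1-010*, 1-011*, 1-111*, 10-10*, 10-11*, 100-0*, 100-1*, 1000-*, 1001-*, 1011-*, 11-00*, 11-01*, 11-11*, 110-0*, 110-1*, 1100-*, 1101-*, 111-1*, 1110-*
[col 2] --000*, --010*, -0-10, -00-0*, -001-, -1-00, -10-0*, -110-, 0-0-0*, 1--11, 1-0-0*, 1-0-1*, 1-00-*, 1-01-*, 10-1-, 100--*, 11--1, 11-0-, 110--*
[col 3] --0-0, 1-0--
Prime implicants: --0-0, -0-10, -001-, -1-00, -110-, 0-101, 1--11, 1-0--, 10-1-, 11--1, 11-0-
PI chart (minterm → PIs covering it):
  0 | --0-0  (sole → essential)
  2 | --0-0,-0-10,-001-
  3 | -001-  (sole → essential)
  5 | 0-101  (sole → essential)
  6 | -0-10  (sole → essential)
  8 | --0-0,-1-00
  10 | --0-0  (sole → essential)
  12 | -1-00,-110-
  13 | -110-,0-101
  16 | --0-0,1-0--
  17 | 1-0--  (sole → essential)
  18 | --0-0,-0-10,-001-,1-0--,10-1-
  19 | -001-,1--11,1-0--,10-1-
  22 | -0-10,10-1-
  24 | --0-0,-1-00,1-0--,11-0-
  25 | 1-0--,11--1,11-0-
  26 | --0-0,1-0--
  27 | 1--11,1-0--,11--1
  28 | -1-00,-110-,11-0-
  29 | -110-,11--1,11-0-
  31 | 1--11,11--1
Essential prime implicants: --0-0, -0-10, -001-, 0-101, 1-0--

5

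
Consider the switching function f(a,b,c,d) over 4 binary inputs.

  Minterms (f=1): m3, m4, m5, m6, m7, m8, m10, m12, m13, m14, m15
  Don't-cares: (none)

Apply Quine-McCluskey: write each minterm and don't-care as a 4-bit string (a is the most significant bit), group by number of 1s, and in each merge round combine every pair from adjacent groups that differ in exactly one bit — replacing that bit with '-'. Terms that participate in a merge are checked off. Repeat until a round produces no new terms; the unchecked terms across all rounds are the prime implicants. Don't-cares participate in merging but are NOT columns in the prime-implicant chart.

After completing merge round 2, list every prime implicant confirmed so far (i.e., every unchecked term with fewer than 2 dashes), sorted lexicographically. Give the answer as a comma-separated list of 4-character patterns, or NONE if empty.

Round 0: 0011✓ 0100✓ 0101✓ 0110✓ 0111✓ 1000✓ 1010✓ 1100✓ 1101✓ 1110✓ 1111✓
Round 1: -100✓ -101✓ -110✓ -111✓ 0-11 01-0✓ 01-1✓ 010-✓ 011-✓ 1-00✓ 1-10✓ 10-0✓ 11-0✓ 11-1✓ 110-✓ 111-✓
Round 2: -1-0✓ -1-1✓ -10-✓ -11-✓ 01--✓ 1--0 11--✓
Round 3: -1--
PIs = {-1--, 0-11, 1--0}

0-11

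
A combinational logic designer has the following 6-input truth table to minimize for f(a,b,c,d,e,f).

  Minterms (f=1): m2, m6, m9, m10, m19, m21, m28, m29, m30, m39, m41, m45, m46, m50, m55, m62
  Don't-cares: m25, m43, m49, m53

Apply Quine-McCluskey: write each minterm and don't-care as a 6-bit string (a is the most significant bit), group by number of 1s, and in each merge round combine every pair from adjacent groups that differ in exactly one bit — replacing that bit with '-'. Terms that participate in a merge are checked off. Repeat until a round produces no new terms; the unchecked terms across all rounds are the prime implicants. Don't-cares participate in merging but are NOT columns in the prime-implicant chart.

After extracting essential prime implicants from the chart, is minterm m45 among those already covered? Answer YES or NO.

YES

Round 0: 000010✓ 000110✓ 001001✓ 001010✓ 010011 010101✓ 011001✓ 011100✓ 011101✓ 011110✓ 100111✓ 101001✓ 101011✓ 101101✓ 101110✓ 110001✓ 110010 110101✓ 110111✓ 111110✓
Round 1: -01001 -10101 -11110 0-1001 00-010 000-10 01-101 011-01 0111-0 01110- 1-0111 1-1110 101-01 1010-1 110-01 1101-1
PIs = {-01001, -10101, -11110, 0-1001, 00-010, 000-10, 01-101, 010011, 011-01, 0111-0, 01110-, 1-0111, 1-1110, 101-01, 1010-1, 110-01, 110010, 1101-1}
Coverage chart:
  m2: 00-010,000-10
  m6: 000-10 ←essential
  m9: -01001,0-1001
  m10: 00-010 ←essential
  m19: 010011 ←essential
  m21: -10101,01-101
  m28: 0111-0,01110-
  m29: 01-101,011-01,01110-
  m30: -11110,0111-0
  m39: 1-0111 ←essential
  m41: -01001,101-01,1010-1
  m45: 101-01 ←essential
  m46: 1-1110 ←essential
  m50: 110010 ←essential
  m55: 1-0111,1101-1
  m62: -11110,1-1110
Essential: 00-010, 000-10, 010011, 1-0111, 1-1110, 101-01, 110010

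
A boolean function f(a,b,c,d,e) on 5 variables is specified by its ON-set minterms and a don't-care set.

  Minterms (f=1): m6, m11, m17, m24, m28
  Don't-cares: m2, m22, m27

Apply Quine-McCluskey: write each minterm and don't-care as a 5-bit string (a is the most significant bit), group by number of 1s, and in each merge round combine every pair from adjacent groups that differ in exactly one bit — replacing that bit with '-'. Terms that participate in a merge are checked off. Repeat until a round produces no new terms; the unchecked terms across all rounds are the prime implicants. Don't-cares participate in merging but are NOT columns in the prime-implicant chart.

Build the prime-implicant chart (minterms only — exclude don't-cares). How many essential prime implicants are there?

3

Round 0: 00010✓ 00110✓ 01011✓ 10001 10110✓ 11000✓ 11011✓ 11100✓
Round 1: -0110 -1011 00-10 11-00
PIs = {-0110, -1011, 00-10, 10001, 11-00}
Coverage chart:
  m6: -0110,00-10
  m11: -1011 ←essential
  m17: 10001 ←essential
  m24: 11-00 ←essential
  m28: 11-00 ←essential
Essential: -1011, 10001, 11-00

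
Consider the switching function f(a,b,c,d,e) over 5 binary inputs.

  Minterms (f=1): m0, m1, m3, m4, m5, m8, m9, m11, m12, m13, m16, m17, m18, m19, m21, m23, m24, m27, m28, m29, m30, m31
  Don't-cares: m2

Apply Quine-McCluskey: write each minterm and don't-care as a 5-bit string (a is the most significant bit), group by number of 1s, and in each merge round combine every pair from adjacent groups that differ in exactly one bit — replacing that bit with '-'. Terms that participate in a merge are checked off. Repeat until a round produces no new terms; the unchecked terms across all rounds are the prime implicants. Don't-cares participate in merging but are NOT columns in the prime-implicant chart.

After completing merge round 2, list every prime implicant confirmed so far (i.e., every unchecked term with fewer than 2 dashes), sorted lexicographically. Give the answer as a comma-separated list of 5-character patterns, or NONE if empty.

size-2^0 implicants → 00000(✓)  00001(✓)  00010(✓)  00011(✓)  00100(✓)  00101(✓)  01000(✓)  01001(✓)  01011(✓)  01100(✓)  01101(✓)  10000(✓)  10001(✓)  10010(✓)  10011(✓)  10101(✓)  10111(✓)  11000(✓)  11011(✓)  11100(✓)  11101(✓)  11110(✓)  11111(✓)
size-2^1 implicants → -0000(✓)  -0001(✓)  -0010(✓)  -0011(✓)  -0101(✓)  -1000(✓)  -1011(✓)  -1100(✓)  -1101(✓)  0-000(✓)  0-001(✓)  0-011(✓)  0-100(✓)  0-101(✓)  00-00(✓)  00-01(✓)  000-0(✓)  000-1(✓)  0000-(✓)  0001-(✓)  0010-(✓)  01-00(✓)  01-01(✓)  010-1(✓)  0100-(✓)  0110-(✓)  1-000(✓)  1-011(✓)  1-101(✓)  1-111(✓)  10-01(✓)  10-11(✓)  100-0(✓)  100-1(✓)  1000-(✓)  1001-(✓)  101-1(✓)  11-00(✓)  11-11(✓)  111-0(✓)  111-1(✓)  1110-(✓)  1111-(✓)
size-2^2 implicants → --000  --011  --101  -0-01  -00-0(✓)  -00-1(✓)  -000-(✓)  -001-(✓)  -1-00  -110-  0--00(✓)  0--01(✓)  0-0-1  0-00-(✓)  0-10-(✓)  00-0-(✓)  000--(✓)  01-0-(✓)  1--11  1-1-1  10--1  100--(✓)  111--
size-2^3 implicants → -00--  0--0-
Unchecked terms (primes): --000, --011, --101, -0-01, -00--, -1-00, -110-, 0--0-, 0-0-1, 1--11, 1-1-1, 10--1, 111--

NONE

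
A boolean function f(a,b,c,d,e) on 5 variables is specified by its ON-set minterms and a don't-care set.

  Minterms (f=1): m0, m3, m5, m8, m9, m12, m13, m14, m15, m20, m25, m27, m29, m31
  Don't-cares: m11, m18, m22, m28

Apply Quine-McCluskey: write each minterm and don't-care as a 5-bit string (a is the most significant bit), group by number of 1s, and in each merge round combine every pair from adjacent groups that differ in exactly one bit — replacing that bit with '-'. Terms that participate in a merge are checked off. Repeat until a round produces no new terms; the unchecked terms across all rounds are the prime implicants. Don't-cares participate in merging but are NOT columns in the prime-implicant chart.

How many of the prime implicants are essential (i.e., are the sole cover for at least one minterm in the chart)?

5

[col 0] 00000*, 00011*, 00101*, 01000*, 01001*, 01011*, 01100*, 01101*, 01110*, 01111*, 10010*, 10100*, 10110*, 11001*, 11011*, 11100*, 11101*, 11111*
[col 1] -1001*, -1011*, -1100*, -1101*, -1111*, 0-000, 0-011, 0-101, 01-00*, 01-01*, 01-11*, 010-1*, 0100-*, 011-0*, 011-1*, 0110-*, 0111-*, 1-100, 10-10, 101-0, 11-01*, 11-11*, 110-1*, 111-1*, 1110-*
[col 2] -1-01*, -1-11*, -10-1*, -11-1*, -110-, 01--1*, 01-0-, 011--, 11--1*
[col 3] -1--1
Prime implicants: -1--1, -110-, 0-000, 0-011, 0-101, 01-0-, 011--, 1-100, 10-10, 101-0
PI chart (minterm → PIs covering it):
  0 | 0-000  (sole → essential)
  3 | 0-011  (sole → essential)
  5 | 0-101  (sole → essential)
  8 | 0-000,01-0-
  9 | -1--1,01-0-
  12 | -110-,01-0-,011--
  13 | -1--1,-110-,0-101,01-0-,011--
  14 | 011--  (sole → essential)
  15 | -1--1,011--
  20 | 1-100,101-0
  25 | -1--1  (sole → essential)
  27 | -1--1  (sole → essential)
  29 | -1--1,-110-
  31 | -1--1  (sole → essential)
Essential prime implicants: -1--1, 0-000, 0-011, 0-101, 011--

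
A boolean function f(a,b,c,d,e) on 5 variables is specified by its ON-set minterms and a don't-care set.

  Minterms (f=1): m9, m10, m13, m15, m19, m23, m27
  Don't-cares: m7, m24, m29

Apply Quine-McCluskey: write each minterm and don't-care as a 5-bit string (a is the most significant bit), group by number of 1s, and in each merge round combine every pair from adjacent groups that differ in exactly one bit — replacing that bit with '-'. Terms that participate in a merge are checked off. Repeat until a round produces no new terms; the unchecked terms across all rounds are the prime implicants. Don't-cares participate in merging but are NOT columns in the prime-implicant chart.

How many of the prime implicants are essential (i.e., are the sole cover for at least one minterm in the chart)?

[col 0] 00111*, 01001*, 01010, 01101*, 01111*, 10011*, 10111*, 11000, 11011*, 11101*
[col 1] -0111, -1101, 0-111, 01-01, 011-1, 1-011, 10-11
Prime implicants: -0111, -1101, 0-111, 01-01, 01010, 011-1, 1-011, 10-11, 11000
PI chart (minterm → PIs covering it):
  9 | 01-01  (sole → essential)
  10 | 01010  (sole → essential)
  13 | -1101,01-01,011-1
  15 | 0-111,011-1
  19 | 1-011,10-11
  23 | -0111,10-11
  27 | 1-011  (sole → essential)
Essential prime implicants: 01-01, 01010, 1-011

3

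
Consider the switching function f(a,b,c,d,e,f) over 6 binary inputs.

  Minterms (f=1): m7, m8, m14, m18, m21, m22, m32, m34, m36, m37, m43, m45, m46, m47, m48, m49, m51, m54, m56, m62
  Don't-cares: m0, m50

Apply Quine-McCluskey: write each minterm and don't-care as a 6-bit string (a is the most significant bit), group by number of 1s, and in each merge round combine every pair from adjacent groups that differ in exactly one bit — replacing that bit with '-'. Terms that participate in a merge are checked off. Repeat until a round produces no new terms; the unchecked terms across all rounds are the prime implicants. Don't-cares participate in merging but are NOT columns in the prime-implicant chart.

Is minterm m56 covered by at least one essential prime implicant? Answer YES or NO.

YES

Round 0: 000000✓ 000111 001000✓ 001110✓ 010010✓ 010101 010110✓ 100000✓ 100010✓ 100100✓ 100101✓ 101011✓ 101101✓ 101110✓ 101111✓ 110000✓ 110001✓ 110010✓ 110011✓ 110110✓ 111000✓ 111110✓
Round 1: -00000 -01110 -10010✓ -10110✓ 00-000 010-10✓ 1-0000✓ 1-0010✓ 1-1110 10-101 100-00 1000-0✓ 10010- 101-11 1011-1 10111- 11-000 11-110 110-10✓ 1100-0✓ 1100-1✓ 11000-✓ 11001-✓
Round 2: -10-10 1-00-0 1100--
PIs = {-00000, -01110, -10-10, 00-000, 000111, 010101, 1-00-0, 1-1110, 10-101, 100-00, 10010-, 101-11, 1011-1, 10111-, 11-000, 11-110, 1100--}
Coverage chart:
  m7: 000111 ←essential
  m8: 00-000 ←essential
  m14: -01110 ←essential
  m18: -10-10 ←essential
  m21: 010101 ←essential
  m22: -10-10 ←essential
  m32: -00000,1-00-0,100-00
  m34: 1-00-0 ←essential
  m36: 100-00,10010-
  m37: 10-101,10010-
  m43: 101-11 ←essential
  m45: 10-101,1011-1
  m46: -01110,1-1110,10111-
  m47: 101-11,1011-1,10111-
  m48: 1-00-0,11-000,1100--
  m49: 1100-- ←essential
  m51: 1100-- ←essential
  m54: -10-10,11-110
  m56: 11-000 ←essential
  m62: 1-1110,11-110
Essential: -01110, -10-10, 00-000, 000111, 010101, 1-00-0, 101-11, 11-000, 1100--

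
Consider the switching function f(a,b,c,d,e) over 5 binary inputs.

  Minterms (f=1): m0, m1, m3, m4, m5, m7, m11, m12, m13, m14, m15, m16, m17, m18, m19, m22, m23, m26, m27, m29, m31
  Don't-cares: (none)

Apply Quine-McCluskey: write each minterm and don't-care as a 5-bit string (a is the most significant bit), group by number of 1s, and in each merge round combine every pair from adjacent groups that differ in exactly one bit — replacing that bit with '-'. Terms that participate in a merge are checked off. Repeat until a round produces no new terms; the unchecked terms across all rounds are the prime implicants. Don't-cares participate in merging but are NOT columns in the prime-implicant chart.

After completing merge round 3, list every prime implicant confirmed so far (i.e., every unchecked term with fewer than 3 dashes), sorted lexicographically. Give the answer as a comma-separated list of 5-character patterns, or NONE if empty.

-00-1, -000-, -11-1, 0-1-1, 0-10-, 00--1, 00-0-, 011--, 1-01-, 10-1-, 100--

size-2^0 implicants → 00000(✓)  00001(✓)  00011(✓)  00100(✓)  00101(✓)  00111(✓)  01011(✓)  01100(✓)  01101(✓)  01110(✓)  01111(✓)  10000(✓)  10001(✓)  10010(✓)  10011(✓)  10110(✓)  10111(✓)  11010(✓)  11011(✓)  11101(✓)  11111(✓)
size-2^1 implicants → -0000(✓)  -0001(✓)  -0011(✓)  -0111(✓)  -1011(✓)  -1101(✓)  -1111(✓)  0-011(✓)  0-100(✓)  0-101(✓)  0-111(✓)  00-00(✓)  00-01(✓)  00-11(✓)  000-1(✓)  0000-(✓)  001-1(✓)  0010-(✓)  01-11(✓)  011-0(✓)  011-1(✓)  0110-(✓)  0111-(✓)  1-010(✓)  1-011(✓)  1-111(✓)  10-10(✓)  10-11(✓)  100-0(✓)  100-1(✓)  1000-(✓)  1001-(✓)  1011-(✓)  11-11(✓)  1101-(✓)  111-1(✓)
size-2^2 implicants → --011(✓)  --111(✓)  -0-11(✓)  -00-1  -000-  -1-11(✓)  -11-1  0--11(✓)  0-1-1  0-10-  00--1  00-0-  011--  1--11(✓)  1-01-  10-1-  100--
size-2^3 implicants → ---11
Unchecked terms (primes): ---11, -00-1, -000-, -11-1, 0-1-1, 0-10-, 00--1, 00-0-, 011--, 1-01-, 10-1-, 100--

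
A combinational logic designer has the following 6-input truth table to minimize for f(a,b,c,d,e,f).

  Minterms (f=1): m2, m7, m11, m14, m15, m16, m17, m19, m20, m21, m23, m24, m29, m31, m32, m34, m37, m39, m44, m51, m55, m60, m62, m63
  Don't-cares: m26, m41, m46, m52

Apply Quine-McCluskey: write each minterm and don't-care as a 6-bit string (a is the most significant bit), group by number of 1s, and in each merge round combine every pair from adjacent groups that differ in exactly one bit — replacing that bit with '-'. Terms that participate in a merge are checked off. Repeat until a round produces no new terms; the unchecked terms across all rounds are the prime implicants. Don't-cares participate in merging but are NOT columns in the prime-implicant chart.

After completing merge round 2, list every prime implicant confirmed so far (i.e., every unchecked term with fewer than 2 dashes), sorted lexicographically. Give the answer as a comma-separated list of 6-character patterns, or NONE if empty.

-00010, -01110, -10100, 001-11, 00111-, 01-000, 0110-0, 1000-0, 1001-1, 101001, 11-100, 11111-

[col 0] 000010*, 000111*, 001011*, 001110*, 001111*, 010000*, 010001*, 010011*, 010100*, 010101*, 010111*, 011000*, 011010*, 011101*, 011111*, 100000*, 100010*, 100101*, 100111*, 101001, 101100*, 101110*, 110011*, 110100*, 110111*, 111100*, 111110*, 111111*
[col 1] -00010, -00111*, -01110, -10011*, -10100, -10111*, -11111*, 0-0111*, 0-1111*, 00-111*, 001-11, 00111-, 01-000, 01-101*, 01-111*, 010-00*, 010-01*, 010-11*, 0100-1*, 01000-*, 0101-1*, 01010-*, 0110-0, 0111-1*, 1-0111*, 1-1100*, 1-1110*, 1000-0, 1001-1, 1011-0*, 11-100, 11-111*, 110-11*, 1111-0*, 11111-
[col 2] --0111, -1-111, -10-11, 0--111, 01-1-1, 010--1, 010-0-, 1-11-0
Prime implicants: --0111, -00010, -01110, -1-111, -10-11, -10100, 0--111, 001-11, 00111-, 01-000, 01-1-1, 010--1, 010-0-, 0110-0, 1-11-0, 1000-0, 1001-1, 101001, 11-100, 11111-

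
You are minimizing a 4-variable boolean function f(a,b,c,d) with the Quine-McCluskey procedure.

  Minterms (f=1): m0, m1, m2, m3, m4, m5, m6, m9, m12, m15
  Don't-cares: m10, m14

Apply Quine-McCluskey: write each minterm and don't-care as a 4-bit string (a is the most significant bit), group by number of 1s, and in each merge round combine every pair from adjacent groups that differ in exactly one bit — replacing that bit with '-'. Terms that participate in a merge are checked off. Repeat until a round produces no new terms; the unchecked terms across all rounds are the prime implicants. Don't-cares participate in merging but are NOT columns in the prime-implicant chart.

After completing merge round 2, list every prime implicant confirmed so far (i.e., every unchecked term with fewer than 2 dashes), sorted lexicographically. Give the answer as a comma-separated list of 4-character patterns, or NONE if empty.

Round 0: 0000✓ 0001✓ 0010✓ 0011✓ 0100✓ 0101✓ 0110✓ 1001✓ 1010✓ 1100✓ 1110✓ 1111✓
Round 1: -001 -010✓ -100✓ -110✓ 0-00✓ 0-01✓ 0-10✓ 00-0✓ 00-1✓ 000-✓ 001-✓ 01-0✓ 010-✓ 1-10✓ 11-0✓ 111-
Round 2: --10 -1-0 0--0 0-0- 00--
PIs = {--10, -001, -1-0, 0--0, 0-0-, 00--, 111-}

-001, 111-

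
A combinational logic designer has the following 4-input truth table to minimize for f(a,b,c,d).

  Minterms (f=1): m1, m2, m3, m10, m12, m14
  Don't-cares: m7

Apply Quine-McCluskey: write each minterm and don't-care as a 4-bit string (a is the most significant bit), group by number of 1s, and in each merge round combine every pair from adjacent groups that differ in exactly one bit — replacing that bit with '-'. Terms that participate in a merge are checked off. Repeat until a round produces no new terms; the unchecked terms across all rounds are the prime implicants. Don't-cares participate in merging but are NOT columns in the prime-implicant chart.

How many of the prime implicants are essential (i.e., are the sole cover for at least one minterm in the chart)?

2

size-2^0 implicants → 0001(✓)  0010(✓)  0011(✓)  0111(✓)  1010(✓)  1100(✓)  1110(✓)
size-2^1 implicants → -010  0-11  00-1  001-  1-10  11-0
Unchecked terms (primes): -010, 0-11, 00-1, 001-, 1-10, 11-0
Minterm coverage:
  m1 ⊆ 00-1 [E]
  m2 ⊆ -010,001-
  m3 ⊆ 0-11,00-1,001-
  m10 ⊆ -010,1-10
  m12 ⊆ 11-0 [E]
  m14 ⊆ 1-10,11-0
E = {00-1, 11-0}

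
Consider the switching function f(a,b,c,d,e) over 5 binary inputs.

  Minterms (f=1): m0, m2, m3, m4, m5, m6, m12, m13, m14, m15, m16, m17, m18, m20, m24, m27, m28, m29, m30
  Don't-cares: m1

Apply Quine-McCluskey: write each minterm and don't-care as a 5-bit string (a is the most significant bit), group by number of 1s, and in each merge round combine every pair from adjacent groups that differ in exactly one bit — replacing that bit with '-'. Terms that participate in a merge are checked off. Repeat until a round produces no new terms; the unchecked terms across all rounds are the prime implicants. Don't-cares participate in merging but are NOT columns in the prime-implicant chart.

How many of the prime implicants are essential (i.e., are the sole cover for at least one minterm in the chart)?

size-2^0 implicants → 00000(✓)  00001(✓)  00010(✓)  00011(✓)  00100(✓)  00101(✓)  00110(✓)  01100(✓)  01101(✓)  01110(✓)  01111(✓)  10000(✓)  10001(✓)  10010(✓)  10100(✓)  11000(✓)  11011  11100(✓)  11101(✓)  11110(✓)
size-2^1 implicants → -0000(✓)  -0001(✓)  -0010(✓)  -0100(✓)  -1100(✓)  -1101(✓)  -1110(✓)  0-100(✓)  0-101(✓)  0-110(✓)  00-00(✓)  00-01(✓)  00-10(✓)  000-0(✓)  000-1(✓)  0000-(✓)  0001-(✓)  001-0(✓)  0010-(✓)  011-0(✓)  011-1(✓)  0110-(✓)  0111-(✓)  1-000(✓)  1-100(✓)  10-00(✓)  100-0(✓)  1000-(✓)  11-00(✓)  111-0(✓)  1110-(✓)
size-2^2 implicants → --100  -0-00  -00-0  -000-  -11-0  -110-  0-1-0  0-10-  00--0  00-0-  000--  011--  1--00
Unchecked terms (primes): --100, -0-00, -00-0, -000-, -11-0, -110-, 0-1-0, 0-10-, 00--0, 00-0-, 000--, 011--, 1--00, 11011
Minterm coverage:
  m0 ⊆ -0-00,-00-0,-000-,00--0,00-0-,000--
  m2 ⊆ -00-0,00--0,000--
  m3 ⊆ 000-- [E]
  m4 ⊆ --100,-0-00,0-1-0,0-10-,00--0,00-0-
  m5 ⊆ 0-10-,00-0-
  m6 ⊆ 0-1-0,00--0
  m12 ⊆ --100,-11-0,-110-,0-1-0,0-10-,011--
  m13 ⊆ -110-,0-10-,011--
  m14 ⊆ -11-0,0-1-0,011--
  m15 ⊆ 011-- [E]
  m16 ⊆ -0-00,-00-0,-000-,1--00
  m17 ⊆ -000- [E]
  m18 ⊆ -00-0 [E]
  m20 ⊆ --100,-0-00,1--00
  m24 ⊆ 1--00 [E]
  m27 ⊆ 11011 [E]
  m28 ⊆ --100,-11-0,-110-,1--00
  m29 ⊆ -110- [E]
  m30 ⊆ -11-0 [E]
E = {-00-0, -000-, -11-0, -110-, 000--, 011--, 1--00, 11011}

8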